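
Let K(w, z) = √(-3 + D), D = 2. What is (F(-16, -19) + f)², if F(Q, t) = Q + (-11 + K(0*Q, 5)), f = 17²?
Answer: (262 + I)² ≈ 68643.0 + 524.0*I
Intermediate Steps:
f = 289
K(w, z) = I (K(w, z) = √(-3 + 2) = √(-1) = I)
F(Q, t) = -11 + I + Q (F(Q, t) = Q + (-11 + I) = -11 + I + Q)
(F(-16, -19) + f)² = ((-11 + I - 16) + 289)² = ((-27 + I) + 289)² = (262 + I)²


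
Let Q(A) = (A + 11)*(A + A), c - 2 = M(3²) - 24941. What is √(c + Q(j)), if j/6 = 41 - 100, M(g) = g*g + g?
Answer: √217995 ≈ 466.90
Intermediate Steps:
M(g) = g + g² (M(g) = g² + g = g + g²)
j = -354 (j = 6*(41 - 100) = 6*(-59) = -354)
c = -24849 (c = 2 + (3²*(1 + 3²) - 24941) = 2 + (9*(1 + 9) - 24941) = 2 + (9*10 - 24941) = 2 + (90 - 24941) = 2 - 24851 = -24849)
Q(A) = 2*A*(11 + A) (Q(A) = (11 + A)*(2*A) = 2*A*(11 + A))
√(c + Q(j)) = √(-24849 + 2*(-354)*(11 - 354)) = √(-24849 + 2*(-354)*(-343)) = √(-24849 + 242844) = √217995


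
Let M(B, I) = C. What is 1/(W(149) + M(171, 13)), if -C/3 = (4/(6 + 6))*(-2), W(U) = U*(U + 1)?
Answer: 1/22352 ≈ 4.4739e-5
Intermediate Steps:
W(U) = U*(1 + U)
C = 2 (C = -3*4/(6 + 6)*(-2) = -3*4/12*(-2) = -3*4*(1/12)*(-2) = -(-2) = -3*(-2/3) = 2)
M(B, I) = 2
1/(W(149) + M(171, 13)) = 1/(149*(1 + 149) + 2) = 1/(149*150 + 2) = 1/(22350 + 2) = 1/22352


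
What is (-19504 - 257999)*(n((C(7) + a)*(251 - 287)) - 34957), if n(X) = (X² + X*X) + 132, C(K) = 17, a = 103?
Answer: -10348079932425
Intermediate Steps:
n(X) = 132 + 2*X² (n(X) = (X² + X²) + 132 = 2*X² + 132 = 132 + 2*X²)
(-19504 - 257999)*(n((C(7) + a)*(251 - 287)) - 34957) = (-19504 - 257999)*((132 + 2*((17 + 103)*(251 - 287))²) - 34957) = -277503*((132 + 2*(120*(-36))²) - 34957) = -277503*((132 + 2*(-4320)²) - 34957) = -277503*((132 + 2*18662400) - 34957) = -277503*((132 + 37324800) - 34957) = -277503*(37324932 - 34957) = -277503*37289975 = -10348079932425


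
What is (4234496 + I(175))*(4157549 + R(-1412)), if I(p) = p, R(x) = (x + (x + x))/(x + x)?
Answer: 35211717066771/2 ≈ 1.7606e+13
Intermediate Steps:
R(x) = 3/2 (R(x) = (x + 2*x)/((2*x)) = (3*x)*(1/(2*x)) = 3/2)
(4234496 + I(175))*(4157549 + R(-1412)) = (4234496 + 175)*(4157549 + 3/2) = 4234671*(8315101/2) = 35211717066771/2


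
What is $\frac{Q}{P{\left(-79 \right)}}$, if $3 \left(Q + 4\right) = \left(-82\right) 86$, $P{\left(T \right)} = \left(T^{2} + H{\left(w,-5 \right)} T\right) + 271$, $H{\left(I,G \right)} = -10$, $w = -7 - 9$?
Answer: $- \frac{3532}{10953} \approx -0.32247$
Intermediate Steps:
$w = -16$ ($w = -7 - 9 = -16$)
$P{\left(T \right)} = 271 + T^{2} - 10 T$ ($P{\left(T \right)} = \left(T^{2} - 10 T\right) + 271 = 271 + T^{2} - 10 T$)
$Q = - \frac{7064}{3}$ ($Q = -4 + \frac{\left(-82\right) 86}{3} = -4 + \frac{1}{3} \left(-7052\right) = -4 - \frac{7052}{3} = - \frac{7064}{3} \approx -2354.7$)
$\frac{Q}{P{\left(-79 \right)}} = - \frac{7064}{3 \left(271 + \left(-79\right)^{2} - -790\right)} = - \frac{7064}{3 \left(271 + 6241 + 790\right)} = - \frac{7064}{3 \cdot 7302} = \left(- \frac{7064}{3}\right) \frac{1}{7302} = - \frac{3532}{10953}$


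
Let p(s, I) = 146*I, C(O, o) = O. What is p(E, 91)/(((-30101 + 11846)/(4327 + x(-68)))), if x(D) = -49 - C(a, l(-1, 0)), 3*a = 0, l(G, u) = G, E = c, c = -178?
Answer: -18945836/6085 ≈ -3113.5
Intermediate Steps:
E = -178
a = 0 (a = (⅓)*0 = 0)
x(D) = -49 (x(D) = -49 - 1*0 = -49 + 0 = -49)
p(E, 91)/(((-30101 + 11846)/(4327 + x(-68)))) = (146*91)/(((-30101 + 11846)/(4327 - 49))) = 13286/((-18255/4278)) = 13286/((-18255*1/4278)) = 13286/(-6085/1426) = 13286*(-1426/6085) = -18945836/6085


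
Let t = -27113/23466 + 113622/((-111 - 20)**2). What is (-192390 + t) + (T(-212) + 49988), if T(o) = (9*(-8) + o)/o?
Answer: -3039155079442183/21343101378 ≈ -1.4240e+5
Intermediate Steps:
t = 2200967659/402700026 (t = -27113*1/23466 + 113622/((-131)**2) = -27113/23466 + 113622/17161 = 2200967659/402700026 ≈ 5.4655)
T(o) = (-72 + o)/o
(-192390 + t) + (T(-212) + 49988) = (-192390 + 2200967659/402700026) + ((-72 - 212)/(-212) + 49988) = -77473257034481/402700026 + (-1/212*(-284) + 49988) = -77473257034481/402700026 + (71/53 + 49988) = -77473257034481/402700026 + 2649435/53 = -3039155079442183/21343101378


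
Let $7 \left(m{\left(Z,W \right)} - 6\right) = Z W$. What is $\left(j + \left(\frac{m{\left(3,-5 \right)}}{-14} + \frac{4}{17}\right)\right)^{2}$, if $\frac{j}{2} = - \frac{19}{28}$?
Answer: $\frac{1354896}{693889} \approx 1.9526$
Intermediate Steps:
$j = - \frac{19}{14}$ ($j = 2 \left(- \frac{19}{28}\right) = - \frac{19}{14} \approx -1.3571$)
$m{\left(Z,W \right)} = 6 + \frac{W Z}{7}$ ($m{\left(Z,W \right)} = 6 + \frac{Z W}{7} = 6 + \frac{W Z}{7}$)
$\left(j + \left(\frac{m{\left(3,-5 \right)}}{-14} + \frac{4}{17}\right)\right)^{2} = \left(- \frac{19}{14} + \left(\frac{6 + \frac{1}{7} \left(-5\right) 3}{-14} + \frac{4}{17}\right)\right)^{2} = \left(- \frac{19}{14} + \left(\left(6 - \frac{15}{7}\right) \left(- \frac{1}{14}\right) + 4 \cdot \frac{1}{17}\right)\right)^{2} = \left(- \frac{19}{14} + \left(\frac{27}{7} \left(- \frac{1}{14}\right) + \frac{4}{17}\right)\right)^{2} = \left(- \frac{19}{14} + \left(- \frac{27}{98} + \frac{4}{17}\right)\right)^{2} = \left(- \frac{19}{14} - \frac{67}{1666}\right)^{2} = \left(- \frac{1164}{833}\right)^{2} = \frac{1354896}{693889}$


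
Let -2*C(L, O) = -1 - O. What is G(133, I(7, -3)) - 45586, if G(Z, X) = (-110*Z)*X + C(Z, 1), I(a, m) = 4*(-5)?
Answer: 247015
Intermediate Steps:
C(L, O) = 1/2 + O/2 (C(L, O) = -(-1 - O)/2 = 1/2 + O/2)
I(a, m) = -20
G(Z, X) = 1 - 110*X*Z (G(Z, X) = (-110*Z)*X + (1/2 + (1/2)*1) = -110*X*Z + (1/2 + 1/2) = -110*X*Z + 1 = 1 - 110*X*Z)
G(133, I(7, -3)) - 45586 = (1 - 110*(-20)*133) - 45586 = (1 + 292600) - 45586 = 292601 - 45586 = 247015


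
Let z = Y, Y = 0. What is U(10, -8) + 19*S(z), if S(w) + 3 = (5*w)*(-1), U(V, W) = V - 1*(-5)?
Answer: -42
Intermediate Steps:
U(V, W) = 5 + V (U(V, W) = V + 5 = 5 + V)
z = 0
S(w) = -3 - 5*w (S(w) = -3 + (5*w)*(-1) = -3 - 5*w)
U(10, -8) + 19*S(z) = (5 + 10) + 19*(-3 - 5*0) = 15 + 19*(-3 + 0) = 15 + 19*(-3) = 15 - 57 = -42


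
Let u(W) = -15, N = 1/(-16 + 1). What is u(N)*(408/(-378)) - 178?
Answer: -3398/21 ≈ -161.81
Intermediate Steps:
N = -1/15 (N = 1/(-15) = -1/15 ≈ -0.066667)
u(N)*(408/(-378)) - 178 = -6120/(-378) - 178 = -6120*(-1)/378 - 178 = -15*(-68/63) - 178 = 340/21 - 178 = -3398/21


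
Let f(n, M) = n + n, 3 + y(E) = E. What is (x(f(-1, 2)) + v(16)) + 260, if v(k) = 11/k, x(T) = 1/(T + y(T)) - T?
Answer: 29405/112 ≈ 262.54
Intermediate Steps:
y(E) = -3 + E
f(n, M) = 2*n
x(T) = 1/(-3 + 2*T) - T (x(T) = 1/(T + (-3 + T)) - T = 1/(-3 + 2*T) - T)
(x(f(-1, 2)) + v(16)) + 260 = ((1 - (2*(-1))**2 - 2*(-1)*(-3 + 2*(-1)))/(-3 + 2*(2*(-1))) + 11/16) + 260 = ((1 - 1*(-2)**2 - 1*(-2)*(-3 - 2))/(-3 + 2*(-2)) + 11*(1/16)) + 260 = ((1 - 1*4 - 1*(-2)*(-5))/(-3 - 4) + 11/16) + 260 = ((1 - 4 - 10)/(-7) + 11/16) + 260 = (-1/7*(-13) + 11/16) + 260 = (13/7 + 11/16) + 260 = 285/112 + 260 = 29405/112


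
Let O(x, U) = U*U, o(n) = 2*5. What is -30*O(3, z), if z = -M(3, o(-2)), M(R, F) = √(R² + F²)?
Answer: -3270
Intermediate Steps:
o(n) = 10
M(R, F) = √(F² + R²)
z = -√109 (z = -√(10² + 3²) = -√(100 + 9) = -√109 ≈ -10.440)
O(x, U) = U²
-30*O(3, z) = -30*(-√109)² = -30*109 = -3270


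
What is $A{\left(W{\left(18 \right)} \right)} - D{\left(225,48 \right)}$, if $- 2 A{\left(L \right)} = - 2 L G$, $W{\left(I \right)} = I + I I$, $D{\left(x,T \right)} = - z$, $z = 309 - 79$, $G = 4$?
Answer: $1598$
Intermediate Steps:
$z = 230$
$D{\left(x,T \right)} = -230$ ($D{\left(x,T \right)} = \left(-1\right) 230 = -230$)
$W{\left(I \right)} = I + I^{2}$
$A{\left(L \right)} = 4 L$ ($A{\left(L \right)} = - \frac{- 2 L 4}{2} = - \frac{\left(-8\right) L}{2} = 4 L$)
$A{\left(W{\left(18 \right)} \right)} - D{\left(225,48 \right)} = 4 \cdot 18 \left(1 + 18\right) - -230 = 4 \cdot 18 \cdot 19 + 230 = 4 \cdot 342 + 230 = 1368 + 230 = 1598$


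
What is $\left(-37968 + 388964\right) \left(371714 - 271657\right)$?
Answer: $35119606772$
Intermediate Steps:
$\left(-37968 + 388964\right) \left(371714 - 271657\right) = 350996 \left(371714 - 271657\right) = 350996 \cdot 100057 = 35119606772$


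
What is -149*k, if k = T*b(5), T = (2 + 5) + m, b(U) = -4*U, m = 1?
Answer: 23840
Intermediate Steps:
T = 8 (T = (2 + 5) + 1 = 7 + 1 = 8)
k = -160 (k = 8*(-4*5) = 8*(-20) = -160)
-149*k = -149*(-160) = 23840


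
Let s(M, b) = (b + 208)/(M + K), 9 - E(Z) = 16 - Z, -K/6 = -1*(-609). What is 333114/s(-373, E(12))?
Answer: -447150026/71 ≈ -6.2979e+6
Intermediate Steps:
K = -3654 (K = -(-6)*(-609) = -6*609 = -3654)
E(Z) = -7 + Z (E(Z) = 9 - (16 - Z) = 9 + (-16 + Z) = -7 + Z)
s(M, b) = (208 + b)/(-3654 + M) (s(M, b) = (b + 208)/(M - 3654) = (208 + b)/(-3654 + M))
333114/s(-373, E(12)) = 333114/(((208 + (-7 + 12))/(-3654 - 373))) = 333114/(((208 + 5)/(-4027))) = 333114/((-1/4027*213)) = 333114/(-213/4027) = 333114*(-4027/213) = -447150026/71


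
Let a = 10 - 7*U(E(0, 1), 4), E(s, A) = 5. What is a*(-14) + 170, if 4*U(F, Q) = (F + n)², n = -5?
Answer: 30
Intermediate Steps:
U(F, Q) = (-5 + F)²/4 (U(F, Q) = (F - 5)²/4 = (-5 + F)²/4)
a = 10 (a = 10 - 7*(-5 + 5)²/4 = 10 - 7*0²/4 = 10 - 7*0/4 = 10 - 7*0 = 10 + 0 = 10)
a*(-14) + 170 = 10*(-14) + 170 = -140 + 170 = 30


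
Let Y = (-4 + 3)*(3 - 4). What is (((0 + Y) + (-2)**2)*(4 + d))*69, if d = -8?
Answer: -1380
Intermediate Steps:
Y = 1 (Y = -1*(-1) = 1)
(((0 + Y) + (-2)**2)*(4 + d))*69 = (((0 + 1) + (-2)**2)*(4 - 8))*69 = ((1 + 4)*(-4))*69 = (5*(-4))*69 = -20*69 = -1380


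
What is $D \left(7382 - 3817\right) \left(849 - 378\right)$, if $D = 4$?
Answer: $6716460$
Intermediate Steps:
$D \left(7382 - 3817\right) \left(849 - 378\right) = 4 \left(7382 - 3817\right) \left(849 - 378\right) = 4 \cdot 3565 \cdot 471 = 4 \cdot 1679115 = 6716460$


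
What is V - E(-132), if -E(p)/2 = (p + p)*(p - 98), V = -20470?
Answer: 100970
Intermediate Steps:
E(p) = -4*p*(-98 + p) (E(p) = -2*(p + p)*(p - 98) = -2*2*p*(-98 + p) = -4*p*(-98 + p))
V - E(-132) = -20470 - 4*(-132)*(98 - 1*(-132)) = -20470 - 4*(-132)*(98 + 132) = -20470 - 4*(-132)*230 = -20470 - 1*(-121440) = -20470 + 121440 = 100970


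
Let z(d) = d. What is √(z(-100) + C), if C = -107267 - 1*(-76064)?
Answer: I*√31303 ≈ 176.93*I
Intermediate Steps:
C = -31203 (C = -107267 + 76064 = -31203)
√(z(-100) + C) = √(-100 - 31203) = √(-31303) = I*√31303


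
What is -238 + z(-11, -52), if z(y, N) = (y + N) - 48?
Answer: -349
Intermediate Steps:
z(y, N) = -48 + N + y (z(y, N) = (N + y) - 48 = -48 + N + y)
-238 + z(-11, -52) = -238 + (-48 - 52 - 11) = -238 - 111 = -349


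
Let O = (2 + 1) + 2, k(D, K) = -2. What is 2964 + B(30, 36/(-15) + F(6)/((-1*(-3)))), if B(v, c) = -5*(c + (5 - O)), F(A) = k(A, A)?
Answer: 8938/3 ≈ 2979.3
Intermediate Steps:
F(A) = -2
O = 5 (O = 3 + 2 = 5)
B(v, c) = -5*c (B(v, c) = -5*(c + (5 - 1*5)) = -5*(c + (5 - 5)) = -5*(c + 0) = -5*c)
2964 + B(30, 36/(-15) + F(6)/((-1*(-3)))) = 2964 - 5*(36/(-15) - 2/((-1*(-3)))) = 2964 - 5*(36*(-1/15) - 2/3) = 2964 - 5*(-12/5 - 2*⅓) = 2964 - 5*(-12/5 - ⅔) = 2964 - 5*(-46/15) = 2964 + 46/3 = 8938/3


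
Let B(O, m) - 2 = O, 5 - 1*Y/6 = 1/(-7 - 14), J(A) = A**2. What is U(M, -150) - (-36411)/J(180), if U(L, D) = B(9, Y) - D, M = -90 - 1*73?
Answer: 1750937/10800 ≈ 162.12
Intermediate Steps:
Y = 212/7 (Y = 30 - 6/(-7 - 14) = 30 - 6/(-21) = 30 - 6*(-1/21) = 30 + 2/7 = 212/7 ≈ 30.286)
B(O, m) = 2 + O
M = -163 (M = -90 - 73 = -163)
U(L, D) = 11 - D (U(L, D) = (2 + 9) - D = 11 - D)
U(M, -150) - (-36411)/J(180) = (11 - 1*(-150)) - (-36411)/(180**2) = (11 + 150) - (-36411)/32400 = 161 - (-36411)/32400 = 161 - 1*(-12137/10800) = 161 + 12137/10800 = 1750937/10800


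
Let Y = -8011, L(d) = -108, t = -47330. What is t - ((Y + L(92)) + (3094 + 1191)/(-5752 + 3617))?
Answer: -16742240/427 ≈ -39209.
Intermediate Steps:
t - ((Y + L(92)) + (3094 + 1191)/(-5752 + 3617)) = -47330 - ((-8011 - 108) + (3094 + 1191)/(-5752 + 3617)) = -47330 - (-8119 + 4285/(-2135)) = -47330 - (-8119 + 4285*(-1/2135)) = -47330 - (-8119 - 857/427) = -47330 - 1*(-3467670/427) = -47330 + 3467670/427 = -16742240/427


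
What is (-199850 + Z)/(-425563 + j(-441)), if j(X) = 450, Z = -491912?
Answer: 691762/425113 ≈ 1.6272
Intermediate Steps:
(-199850 + Z)/(-425563 + j(-441)) = (-199850 - 491912)/(-425563 + 450) = -691762/(-425113) = -691762*(-1/425113) = 691762/425113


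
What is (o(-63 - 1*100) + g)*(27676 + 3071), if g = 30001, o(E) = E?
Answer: 917428986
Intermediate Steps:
(o(-63 - 1*100) + g)*(27676 + 3071) = ((-63 - 1*100) + 30001)*(27676 + 3071) = ((-63 - 100) + 30001)*30747 = (-163 + 30001)*30747 = 29838*30747 = 917428986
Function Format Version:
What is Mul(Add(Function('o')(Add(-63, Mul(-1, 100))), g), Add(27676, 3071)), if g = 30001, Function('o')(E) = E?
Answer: 917428986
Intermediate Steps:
Mul(Add(Function('o')(Add(-63, Mul(-1, 100))), g), Add(27676, 3071)) = Mul(Add(Add(-63, Mul(-1, 100)), 30001), Add(27676, 3071)) = Mul(Add(Add(-63, -100), 30001), 30747) = Mul(Add(-163, 30001), 30747) = Mul(29838, 30747) = 917428986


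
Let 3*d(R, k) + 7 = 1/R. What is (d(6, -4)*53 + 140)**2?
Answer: 120409/324 ≈ 371.63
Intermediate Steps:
d(R, k) = -7/3 + 1/(3*R)
(d(6, -4)*53 + 140)**2 = (((1/3)*(1 - 7*6)/6)*53 + 140)**2 = (((1/3)*(1/6)*(1 - 42))*53 + 140)**2 = (((1/3)*(1/6)*(-41))*53 + 140)**2 = (-41/18*53 + 140)**2 = (-2173/18 + 140)**2 = (347/18)**2 = 120409/324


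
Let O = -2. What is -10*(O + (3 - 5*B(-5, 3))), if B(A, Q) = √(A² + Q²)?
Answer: -10 + 50*√34 ≈ 281.55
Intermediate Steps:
-10*(O + (3 - 5*B(-5, 3))) = -10*(-2 + (3 - 5*√((-5)² + 3²))) = -10*(-2 + (3 - 5*√(25 + 9))) = -10*(-2 + (3 - 5*√34)) = -10*(1 - 5*√34) = -10 + 50*√34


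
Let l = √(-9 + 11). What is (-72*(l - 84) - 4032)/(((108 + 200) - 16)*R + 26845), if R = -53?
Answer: 2016/11369 - 72*√2/11369 ≈ 0.16837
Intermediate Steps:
l = √2 ≈ 1.4142
(-72*(l - 84) - 4032)/(((108 + 200) - 16)*R + 26845) = (-72*(√2 - 84) - 4032)/(((108 + 200) - 16)*(-53) + 26845) = (-72*(-84 + √2) - 4032)/((308 - 16)*(-53) + 26845) = ((6048 - 72*√2) - 4032)/(292*(-53) + 26845) = (2016 - 72*√2)/(-15476 + 26845) = (2016 - 72*√2)/11369 = (2016 - 72*√2)*(1/11369) = 2016/11369 - 72*√2/11369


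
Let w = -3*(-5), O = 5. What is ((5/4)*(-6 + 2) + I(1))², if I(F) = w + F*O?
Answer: 225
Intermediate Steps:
w = 15
I(F) = 15 + 5*F (I(F) = 15 + F*5 = 15 + 5*F)
((5/4)*(-6 + 2) + I(1))² = ((5/4)*(-6 + 2) + (15 + 5*1))² = ((5*(¼))*(-4) + (15 + 5))² = ((5/4)*(-4) + 20)² = (-5 + 20)² = 15² = 225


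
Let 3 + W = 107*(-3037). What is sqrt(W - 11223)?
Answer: I*sqrt(336185) ≈ 579.81*I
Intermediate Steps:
W = -324962 (W = -3 + 107*(-3037) = -3 - 324959 = -324962)
sqrt(W - 11223) = sqrt(-324962 - 11223) = sqrt(-336185) = I*sqrt(336185)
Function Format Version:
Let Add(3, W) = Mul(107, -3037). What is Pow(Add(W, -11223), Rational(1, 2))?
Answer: Mul(I, Pow(336185, Rational(1, 2))) ≈ Mul(579.81, I)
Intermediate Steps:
W = -324962 (W = Add(-3, Mul(107, -3037)) = Add(-3, -324959) = -324962)
Pow(Add(W, -11223), Rational(1, 2)) = Pow(Add(-324962, -11223), Rational(1, 2)) = Pow(-336185, Rational(1, 2)) = Mul(I, Pow(336185, Rational(1, 2)))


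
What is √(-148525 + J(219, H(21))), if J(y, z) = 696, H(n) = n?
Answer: I*√147829 ≈ 384.49*I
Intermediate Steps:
√(-148525 + J(219, H(21))) = √(-148525 + 696) = √(-147829) = I*√147829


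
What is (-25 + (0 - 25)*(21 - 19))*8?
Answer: -600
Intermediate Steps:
(-25 + (0 - 25)*(21 - 19))*8 = (-25 - 25*2)*8 = (-25 - 50)*8 = -75*8 = -600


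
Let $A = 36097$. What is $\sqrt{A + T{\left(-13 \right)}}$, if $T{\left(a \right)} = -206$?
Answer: $\sqrt{35891} \approx 189.45$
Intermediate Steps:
$\sqrt{A + T{\left(-13 \right)}} = \sqrt{36097 - 206} = \sqrt{35891}$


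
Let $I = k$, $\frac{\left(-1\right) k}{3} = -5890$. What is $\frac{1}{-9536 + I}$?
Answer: $\frac{1}{8134} \approx 0.00012294$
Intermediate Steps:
$k = 17670$ ($k = \left(-3\right) \left(-5890\right) = 17670$)
$I = 17670$
$\frac{1}{-9536 + I} = \frac{1}{-9536 + 17670} = \frac{1}{8134}$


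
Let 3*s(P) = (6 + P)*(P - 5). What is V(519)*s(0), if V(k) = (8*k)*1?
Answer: -41520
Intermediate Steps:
V(k) = 8*k
s(P) = (-5 + P)*(6 + P)/3 (s(P) = ((6 + P)*(P - 5))/3 = ((6 + P)*(-5 + P))/3 = ((-5 + P)*(6 + P))/3 = (-5 + P)*(6 + P)/3)
V(519)*s(0) = (8*519)*(-10 + (⅓)*0 + (⅓)*0²) = 4152*(-10 + 0 + (⅓)*0) = 4152*(-10 + 0 + 0) = 4152*(-10) = -41520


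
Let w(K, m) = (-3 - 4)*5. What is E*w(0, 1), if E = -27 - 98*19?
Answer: 66115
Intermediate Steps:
E = -1889 (E = -27 - 1862 = -1889)
w(K, m) = -35 (w(K, m) = -7*5 = -35)
E*w(0, 1) = -1889*(-35) = 66115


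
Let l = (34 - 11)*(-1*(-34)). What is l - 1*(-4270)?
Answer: 5052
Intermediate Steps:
l = 782 (l = 23*34 = 782)
l - 1*(-4270) = 782 - 1*(-4270) = 782 + 4270 = 5052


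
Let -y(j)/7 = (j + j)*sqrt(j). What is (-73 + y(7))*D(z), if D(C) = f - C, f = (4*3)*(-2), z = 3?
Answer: 1971 + 2646*sqrt(7) ≈ 8971.7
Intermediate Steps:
y(j) = -14*j**(3/2) (y(j) = -7*(j + j)*sqrt(j) = -7*2*j*sqrt(j) = -14*j**(3/2))
f = -24 (f = 12*(-2) = -24)
D(C) = -24 - C
(-73 + y(7))*D(z) = (-73 - 98*sqrt(7))*(-24 - 1*3) = (-73 - 98*sqrt(7))*(-24 - 3) = (-73 - 98*sqrt(7))*(-27) = 1971 + 2646*sqrt(7)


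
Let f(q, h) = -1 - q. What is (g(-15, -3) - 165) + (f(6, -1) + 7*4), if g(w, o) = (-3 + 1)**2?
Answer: -140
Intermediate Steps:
g(w, o) = 4 (g(w, o) = (-2)**2 = 4)
(g(-15, -3) - 165) + (f(6, -1) + 7*4) = (4 - 165) + ((-1 - 1*6) + 7*4) = -161 + ((-1 - 6) + 28) = -161 + (-7 + 28) = -161 + 21 = -140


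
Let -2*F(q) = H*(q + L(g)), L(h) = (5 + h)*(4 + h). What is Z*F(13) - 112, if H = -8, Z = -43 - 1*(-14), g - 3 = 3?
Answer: -14380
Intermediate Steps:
g = 6 (g = 3 + 3 = 6)
Z = -29 (Z = -43 + 14 = -29)
L(h) = (4 + h)*(5 + h)
F(q) = 440 + 4*q (F(q) = -(-4)*(q + (20 + 6² + 9*6)) = -(-4)*(q + (20 + 36 + 54)) = -(-4)*(q + 110) = -(-4)*(110 + q) = -(-880 - 8*q)/2 = 440 + 4*q)
Z*F(13) - 112 = -29*(440 + 4*13) - 112 = -29*(440 + 52) - 112 = -29*492 - 112 = -14268 - 112 = -14380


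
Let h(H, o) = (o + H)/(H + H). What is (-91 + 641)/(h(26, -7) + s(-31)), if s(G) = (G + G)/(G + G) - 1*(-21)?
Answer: 28600/1163 ≈ 24.592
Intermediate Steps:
h(H, o) = (H + o)/(2*H) (h(H, o) = (H + o)/((2*H)) = (H + o)*(1/(2*H)) = (H + o)/(2*H))
s(G) = 22 (s(G) = (2*G)/((2*G)) + 21 = (2*G)*(1/(2*G)) + 21 = 1 + 21 = 22)
(-91 + 641)/(h(26, -7) + s(-31)) = (-91 + 641)/((½)*(26 - 7)/26 + 22) = 550/((½)*(1/26)*19 + 22) = 550/(19/52 + 22) = 550/(1163/52) = 550*(52/1163) = 28600/1163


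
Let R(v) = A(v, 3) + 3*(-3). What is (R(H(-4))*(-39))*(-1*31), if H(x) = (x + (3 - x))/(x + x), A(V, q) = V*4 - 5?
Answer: -37479/2 ≈ -18740.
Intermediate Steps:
A(V, q) = -5 + 4*V (A(V, q) = 4*V - 5 = -5 + 4*V)
H(x) = 3/(2*x) (H(x) = 3/((2*x)) = 3*(1/(2*x)) = 3/(2*x))
R(v) = -14 + 4*v (R(v) = (-5 + 4*v) + 3*(-3) = (-5 + 4*v) - 9 = -14 + 4*v)
(R(H(-4))*(-39))*(-1*31) = ((-14 + 4*((3/2)/(-4)))*(-39))*(-1*31) = ((-14 + 4*((3/2)*(-¼)))*(-39))*(-31) = ((-14 + 4*(-3/8))*(-39))*(-31) = ((-14 - 3/2)*(-39))*(-31) = -31/2*(-39)*(-31) = (1209/2)*(-31) = -37479/2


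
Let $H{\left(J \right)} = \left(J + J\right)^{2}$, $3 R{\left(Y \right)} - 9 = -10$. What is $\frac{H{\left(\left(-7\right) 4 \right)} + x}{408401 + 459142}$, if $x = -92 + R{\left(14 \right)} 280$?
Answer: $\frac{8852}{2602629} \approx 0.0034012$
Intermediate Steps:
$R{\left(Y \right)} = - \frac{1}{3}$ ($R{\left(Y \right)} = 3 + \frac{1}{3} \left(-10\right) = 3 - \frac{10}{3} = - \frac{1}{3}$)
$H{\left(J \right)} = 4 J^{2}$ ($H{\left(J \right)} = \left(2 J\right)^{2} = 4 J^{2}$)
$x = - \frac{556}{3}$ ($x = -92 - \frac{280}{3} = - \frac{556}{3} \approx -185.33$)
$\frac{H{\left(\left(-7\right) 4 \right)} + x}{408401 + 459142} = \frac{4 \left(\left(-7\right) 4\right)^{2} - \frac{556}{3}}{408401 + 459142} = \frac{4 \left(-28\right)^{2} - \frac{556}{3}}{867543} = \left(4 \cdot 784 - \frac{556}{3}\right) \frac{1}{867543} = \left(3136 - \frac{556}{3}\right) \frac{1}{867543} = \frac{8852}{3} \cdot \frac{1}{867543} = \frac{8852}{2602629}$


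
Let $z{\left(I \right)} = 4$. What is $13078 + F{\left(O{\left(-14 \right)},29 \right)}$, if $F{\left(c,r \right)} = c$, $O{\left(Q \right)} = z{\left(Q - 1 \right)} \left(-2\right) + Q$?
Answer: $13056$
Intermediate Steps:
$O{\left(Q \right)} = -8 + Q$ ($O{\left(Q \right)} = 4 \left(-2\right) + Q = -8 + Q$)
$13078 + F{\left(O{\left(-14 \right)},29 \right)} = 13078 - 22 = 13056$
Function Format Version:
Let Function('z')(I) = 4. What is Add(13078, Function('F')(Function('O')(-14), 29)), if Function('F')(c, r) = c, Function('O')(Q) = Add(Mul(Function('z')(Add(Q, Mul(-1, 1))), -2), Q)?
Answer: 13056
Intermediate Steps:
Function('O')(Q) = Add(-8, Q) (Function('O')(Q) = Add(Mul(4, -2), Q) = Add(-8, Q))
Add(13078, Function('F')(Function('O')(-14), 29)) = Add(13078, Add(-8, -14)) = Add(13078, -22) = 13056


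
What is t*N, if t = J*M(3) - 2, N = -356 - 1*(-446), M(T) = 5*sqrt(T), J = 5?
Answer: -180 + 2250*sqrt(3) ≈ 3717.1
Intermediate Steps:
N = 90 (N = -356 + 446 = 90)
t = -2 + 25*sqrt(3) (t = 5*(5*sqrt(3)) - 2 = 25*sqrt(3) - 2 = -2 + 25*sqrt(3) ≈ 41.301)
t*N = (-2 + 25*sqrt(3))*90 = -180 + 2250*sqrt(3)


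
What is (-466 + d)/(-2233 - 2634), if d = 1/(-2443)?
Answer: 1138439/11890081 ≈ 0.095747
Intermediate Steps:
d = -1/2443 ≈ -0.00040933
(-466 + d)/(-2233 - 2634) = (-466 - 1/2443)/(-2233 - 2634) = -1138439/2443/(-4867) = -1138439/2443*(-1/4867) = 1138439/11890081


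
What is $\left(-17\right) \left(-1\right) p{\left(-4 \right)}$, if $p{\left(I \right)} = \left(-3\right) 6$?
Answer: $-306$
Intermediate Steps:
$p{\left(I \right)} = -18$
$\left(-17\right) \left(-1\right) p{\left(-4 \right)} = \left(-17\right) \left(-1\right) \left(-18\right) = 17 \left(-18\right) = -306$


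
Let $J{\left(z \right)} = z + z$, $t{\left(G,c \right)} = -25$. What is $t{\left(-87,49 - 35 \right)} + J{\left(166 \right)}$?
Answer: $307$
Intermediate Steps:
$J{\left(z \right)} = 2 z$
$t{\left(-87,49 - 35 \right)} + J{\left(166 \right)} = -25 + 2 \cdot 166 = -25 + 332 = 307$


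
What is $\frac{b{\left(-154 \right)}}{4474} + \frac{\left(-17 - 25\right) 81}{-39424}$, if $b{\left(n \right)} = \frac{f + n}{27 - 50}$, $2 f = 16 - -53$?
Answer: $\frac{12670849}{144886016} \approx 0.087454$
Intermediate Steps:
$f = \frac{69}{2}$ ($f = \frac{16 - -53}{2} = \frac{16 + 53}{2} = \frac{1}{2} \cdot 69 = \frac{69}{2} \approx 34.5$)
$b{\left(n \right)} = - \frac{3}{2} - \frac{n}{23}$ ($b{\left(n \right)} = \frac{\frac{69}{2} + n}{27 - 50} = \frac{\frac{69}{2} + n}{-23} = \left(\frac{69}{2} + n\right) \left(- \frac{1}{23}\right) = - \frac{3}{2} - \frac{n}{23}$)
$\frac{b{\left(-154 \right)}}{4474} + \frac{\left(-17 - 25\right) 81}{-39424} = \frac{- \frac{3}{2} - - \frac{154}{23}}{4474} + \frac{\left(-17 - 25\right) 81}{-39424} = \left(- \frac{3}{2} + \frac{154}{23}\right) \frac{1}{4474} + \left(-42\right) 81 \left(- \frac{1}{39424}\right) = \frac{239}{46} \cdot \frac{1}{4474} - - \frac{243}{2816} = \frac{239}{205804} + \frac{243}{2816} = \frac{12670849}{144886016}$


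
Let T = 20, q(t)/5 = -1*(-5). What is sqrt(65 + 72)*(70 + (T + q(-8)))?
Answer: 115*sqrt(137) ≈ 1346.0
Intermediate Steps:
q(t) = 25 (q(t) = 5*(-1*(-5)) = 5*5 = 25)
sqrt(65 + 72)*(70 + (T + q(-8))) = sqrt(65 + 72)*(70 + (20 + 25)) = sqrt(137)*(70 + 45) = sqrt(137)*115 = 115*sqrt(137)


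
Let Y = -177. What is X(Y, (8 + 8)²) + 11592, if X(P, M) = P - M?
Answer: 11159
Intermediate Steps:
X(Y, (8 + 8)²) + 11592 = (-177 - (8 + 8)²) + 11592 = (-177 - 1*16²) + 11592 = (-177 - 1*256) + 11592 = (-177 - 256) + 11592 = -433 + 11592 = 11159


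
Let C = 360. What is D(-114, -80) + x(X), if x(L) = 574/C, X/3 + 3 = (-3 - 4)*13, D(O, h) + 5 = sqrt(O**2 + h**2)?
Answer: -613/180 + 2*sqrt(4849) ≈ 135.86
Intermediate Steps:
D(O, h) = -5 + sqrt(O**2 + h**2)
X = -282 (X = -9 + 3*((-3 - 4)*13) = -9 + 3*(-7*13) = -9 + 3*(-91) = -9 - 273 = -282)
x(L) = 287/180 (x(L) = 574/360 = 574*(1/360) = 287/180)
D(-114, -80) + x(X) = (-5 + sqrt((-114)**2 + (-80)**2)) + 287/180 = (-5 + sqrt(12996 + 6400)) + 287/180 = (-5 + sqrt(19396)) + 287/180 = (-5 + 2*sqrt(4849)) + 287/180 = -613/180 + 2*sqrt(4849)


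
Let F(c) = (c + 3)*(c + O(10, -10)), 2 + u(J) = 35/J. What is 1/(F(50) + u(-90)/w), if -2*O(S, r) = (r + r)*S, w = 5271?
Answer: 94878/754280057 ≈ 0.00012579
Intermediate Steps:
O(S, r) = -S*r (O(S, r) = -(r + r)*S/2 = -2*r*S/2 = -S*r)
u(J) = -2 + 35/J
F(c) = (3 + c)*(100 + c) (F(c) = (c + 3)*(c - 1*10*(-10)) = (3 + c)*(c + 100) = (3 + c)*(100 + c))
1/(F(50) + u(-90)/w) = 1/((300 + 50² + 103*50) + (-2 + 35/(-90))/5271) = 1/((300 + 2500 + 5150) + (-2 + 35*(-1/90))*(1/5271)) = 1/(7950 + (-2 - 7/18)*(1/5271)) = 1/(7950 - 43/18*1/5271) = 1/(7950 - 43/94878) = 1/(754280057/94878) = 94878/754280057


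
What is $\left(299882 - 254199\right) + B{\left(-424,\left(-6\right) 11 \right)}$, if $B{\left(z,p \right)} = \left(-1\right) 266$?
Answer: $45417$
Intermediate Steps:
$B{\left(z,p \right)} = -266$
$\left(299882 - 254199\right) + B{\left(-424,\left(-6\right) 11 \right)} = \left(299882 - 254199\right) - 266 = 45683 - 266 = 45417$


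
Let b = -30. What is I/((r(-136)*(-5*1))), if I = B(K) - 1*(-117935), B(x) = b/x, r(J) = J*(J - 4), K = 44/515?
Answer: -517369/418880 ≈ -1.2351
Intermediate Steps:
K = 44/515 (K = 44*(1/515) = 44/515 ≈ 0.085437)
r(J) = J*(-4 + J)
B(x) = -30/x
I = 2586845/22 (I = -30/44/515 - 1*(-117935) = -30*515/44 + 117935 = -7725/22 + 117935 = 2586845/22 ≈ 1.1758e+5)
I/((r(-136)*(-5*1))) = 2586845/(22*(((-136*(-4 - 136))*(-5*1)))) = 2586845/(22*((-136*(-140)*(-5)))) = 2586845/(22*((19040*(-5)))) = (2586845/22)/(-95200) = (2586845/22)*(-1/95200) = -517369/418880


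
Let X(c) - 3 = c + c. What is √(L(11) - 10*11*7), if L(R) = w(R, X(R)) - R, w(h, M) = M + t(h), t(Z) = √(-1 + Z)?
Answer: √(-756 + √10) ≈ 27.438*I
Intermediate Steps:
X(c) = 3 + 2*c (X(c) = 3 + (c + c) = 3 + 2*c)
w(h, M) = M + √(-1 + h)
L(R) = 3 + R + √(-1 + R) (L(R) = ((3 + 2*R) + √(-1 + R)) - R = (3 + √(-1 + R) + 2*R) - R = 3 + R + √(-1 + R))
√(L(11) - 10*11*7) = √((3 + 11 + √(-1 + 11)) - 10*11*7) = √((3 + 11 + √10) - 110*7) = √((14 + √10) - 770) = √(-756 + √10)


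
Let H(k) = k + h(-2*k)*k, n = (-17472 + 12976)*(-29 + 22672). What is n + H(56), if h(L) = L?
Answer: -101809144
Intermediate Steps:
n = -101802928 (n = -4496*22643 = -101802928)
H(k) = k - 2*k**2 (H(k) = k + (-2*k)*k = k - 2*k**2)
n + H(56) = -101802928 + 56*(1 - 2*56) = -101802928 + 56*(1 - 112) = -101802928 + 56*(-111) = -101802928 - 6216 = -101809144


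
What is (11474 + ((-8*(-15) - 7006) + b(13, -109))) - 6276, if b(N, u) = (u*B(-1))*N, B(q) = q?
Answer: -271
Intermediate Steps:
b(N, u) = -N*u (b(N, u) = (u*(-1))*N = (-u)*N = -N*u)
(11474 + ((-8*(-15) - 7006) + b(13, -109))) - 6276 = (11474 + ((-8*(-15) - 7006) - 1*13*(-109))) - 6276 = (11474 + ((120 - 7006) + 1417)) - 6276 = (11474 + (-6886 + 1417)) - 6276 = (11474 - 5469) - 6276 = 6005 - 6276 = -271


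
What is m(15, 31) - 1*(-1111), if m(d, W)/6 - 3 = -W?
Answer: 943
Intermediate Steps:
m(d, W) = 18 - 6*W (m(d, W) = 18 + 6*(-W) = 18 - 6*W)
m(15, 31) - 1*(-1111) = (18 - 6*31) - 1*(-1111) = (18 - 186) + 1111 = -168 + 1111 = 943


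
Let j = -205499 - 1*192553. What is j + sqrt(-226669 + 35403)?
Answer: -398052 + I*sqrt(191266) ≈ -3.9805e+5 + 437.34*I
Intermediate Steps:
j = -398052 (j = -205499 - 192553 = -398052)
j + sqrt(-226669 + 35403) = -398052 + sqrt(-226669 + 35403) = -398052 + sqrt(-191266) = -398052 + I*sqrt(191266)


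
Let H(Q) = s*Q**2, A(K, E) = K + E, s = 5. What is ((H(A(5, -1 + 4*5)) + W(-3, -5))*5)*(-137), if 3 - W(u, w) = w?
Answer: -1978280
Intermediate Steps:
W(u, w) = 3 - w
A(K, E) = E + K
H(Q) = 5*Q**2
((H(A(5, -1 + 4*5)) + W(-3, -5))*5)*(-137) = ((5*((-1 + 4*5) + 5)**2 + (3 - 1*(-5)))*5)*(-137) = ((5*((-1 + 20) + 5)**2 + (3 + 5))*5)*(-137) = ((5*(19 + 5)**2 + 8)*5)*(-137) = ((5*24**2 + 8)*5)*(-137) = ((5*576 + 8)*5)*(-137) = ((2880 + 8)*5)*(-137) = (2888*5)*(-137) = 14440*(-137) = -1978280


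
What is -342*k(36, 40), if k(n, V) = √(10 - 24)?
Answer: -342*I*√14 ≈ -1279.6*I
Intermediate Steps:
k(n, V) = I*√14 (k(n, V) = √(-14) = I*√14)
-342*k(36, 40) = -342*I*√14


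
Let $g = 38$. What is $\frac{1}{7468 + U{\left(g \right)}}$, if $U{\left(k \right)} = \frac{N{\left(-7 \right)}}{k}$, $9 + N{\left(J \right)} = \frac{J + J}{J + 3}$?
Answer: $\frac{76}{567557} \approx 0.00013391$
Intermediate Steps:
$N{\left(J \right)} = -9 + \frac{2 J}{3 + J}$ ($N{\left(J \right)} = -9 + \frac{J + J}{J + 3} = -9 + \frac{2 J}{3 + J}$)
$U{\left(k \right)} = - \frac{11}{2 k}$ ($U{\left(k \right)} = \frac{\frac{1}{3 - 7} \left(-27 - -49\right)}{k} = \frac{\frac{1}{-4} \left(-27 + 49\right)}{k} = \frac{\left(- \frac{1}{4}\right) 22}{k} = - \frac{11}{2 k}$)
$\frac{1}{7468 + U{\left(g \right)}} = \frac{1}{7468 - \frac{11}{2 \cdot 38}} = \frac{1}{7468 - \frac{11}{76}} = \frac{1}{\frac{567557}{76}} = \frac{76}{567557}$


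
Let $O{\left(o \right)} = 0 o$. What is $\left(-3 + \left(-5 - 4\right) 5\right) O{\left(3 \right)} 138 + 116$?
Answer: $116$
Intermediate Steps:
$O{\left(o \right)} = 0$
$\left(-3 + \left(-5 - 4\right) 5\right) O{\left(3 \right)} 138 + 116 = \left(-3 + \left(-5 - 4\right) 5\right) 0 \cdot 138 + 116 = \left(-3 - 45\right) 0 \cdot 138 + 116 = \left(-48\right) 0 \cdot 138 + 116 = 0 \cdot 138 + 116 = 0 + 116 = 116$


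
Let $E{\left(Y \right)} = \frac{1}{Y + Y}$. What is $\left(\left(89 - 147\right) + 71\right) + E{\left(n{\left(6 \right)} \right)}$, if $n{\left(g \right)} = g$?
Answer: $\frac{157}{12} \approx 13.083$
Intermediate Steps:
$E{\left(Y \right)} = \frac{1}{2 Y}$
$\left(\left(89 - 147\right) + 71\right) + E{\left(n{\left(6 \right)} \right)} = \left(\left(89 - 147\right) + 71\right) + \frac{1}{2 \cdot 6} = \left(-58 + 71\right) + \frac{1}{2} \cdot \frac{1}{6} = 13 + \frac{1}{12} = \frac{157}{12}$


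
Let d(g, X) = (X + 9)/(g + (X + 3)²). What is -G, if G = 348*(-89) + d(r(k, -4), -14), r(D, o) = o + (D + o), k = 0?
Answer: 3499841/113 ≈ 30972.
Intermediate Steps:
r(D, o) = D + 2*o
d(g, X) = (9 + X)/(g + (3 + X)²)
G = -3499841/113 (G = 348*(-89) + (9 - 14)/((0 + 2*(-4)) + (3 - 14)²) = -30972 - 5/((0 - 8) + (-11)²) = -30972 - 5/(-8 + 121) = -30972 - 5/113 = -3499841/113 ≈ -30972.)
-G = -1*(-3499841/113) = 3499841/113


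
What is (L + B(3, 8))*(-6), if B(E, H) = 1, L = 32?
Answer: -198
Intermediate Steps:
(L + B(3, 8))*(-6) = (32 + 1)*(-6) = 33*(-6) = -198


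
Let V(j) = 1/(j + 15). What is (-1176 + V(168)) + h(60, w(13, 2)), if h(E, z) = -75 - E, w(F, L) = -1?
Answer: -239912/183 ≈ -1311.0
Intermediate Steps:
V(j) = 1/(15 + j)
(-1176 + V(168)) + h(60, w(13, 2)) = (-1176 + 1/(15 + 168)) + (-75 - 1*60) = (-1176 + 1/183) + (-75 - 60) = (-1176 + 1/183) - 135 = -215207/183 - 135 = -239912/183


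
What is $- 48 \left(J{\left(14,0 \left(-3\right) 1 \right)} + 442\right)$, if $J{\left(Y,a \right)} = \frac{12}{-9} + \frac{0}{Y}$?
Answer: $-21152$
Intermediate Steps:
$J{\left(Y,a \right)} = - \frac{4}{3}$ ($J{\left(Y,a \right)} = 12 \left(- \frac{1}{9}\right) + 0 = - \frac{4}{3} + 0 = - \frac{4}{3}$)
$- 48 \left(J{\left(14,0 \left(-3\right) 1 \right)} + 442\right) = - 48 \left(- \frac{4}{3} + 442\right) = \left(-48\right) \frac{1322}{3} = -21152$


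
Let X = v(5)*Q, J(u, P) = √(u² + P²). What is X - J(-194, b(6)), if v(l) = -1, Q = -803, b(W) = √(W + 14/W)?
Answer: 803 - √338799/3 ≈ 608.98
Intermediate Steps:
J(u, P) = √(P² + u²)
X = 803 (X = -1*(-803) = 803)
X - J(-194, b(6)) = 803 - √((√(6 + 14/6))² + (-194)²) = 803 - √((√(6 + 14*(⅙)))² + 37636) = 803 - √((√(6 + 7/3))² + 37636) = 803 - √((√(25/3))² + 37636) = 803 - √((5*√3/3)² + 37636) = 803 - √(25/3 + 37636) = 803 - √(112933/3) = 803 - √338799/3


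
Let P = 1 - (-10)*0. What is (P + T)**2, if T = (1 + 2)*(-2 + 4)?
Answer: 49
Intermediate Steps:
T = 6 (T = 3*2 = 6)
P = 1 (P = 1 - 2*0 = 1 + 0 = 1)
(P + T)**2 = (1 + 6)**2 = 7**2 = 49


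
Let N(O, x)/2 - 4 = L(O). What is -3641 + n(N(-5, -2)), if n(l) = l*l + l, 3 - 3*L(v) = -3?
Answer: -3485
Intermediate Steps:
L(v) = 2 (L(v) = 1 - 1/3*(-3) = 1 + 1 = 2)
N(O, x) = 12 (N(O, x) = 8 + 2*2 = 8 + 4 = 12)
n(l) = l + l**2 (n(l) = l**2 + l = l + l**2)
-3641 + n(N(-5, -2)) = -3641 + 12*(1 + 12) = -3641 + 12*13 = -3641 + 156 = -3485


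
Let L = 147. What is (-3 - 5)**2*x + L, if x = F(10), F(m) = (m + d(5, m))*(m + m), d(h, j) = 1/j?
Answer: 13075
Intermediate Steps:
F(m) = 2*m*(m + 1/m) (F(m) = (m + 1/m)*(m + m) = (m + 1/m)*(2*m) = 2*m*(m + 1/m))
x = 202 (x = 2 + 2*10**2 = 2 + 2*100 = 2 + 200 = 202)
(-3 - 5)**2*x + L = (-3 - 5)**2*202 + 147 = (-8)**2*202 + 147 = 64*202 + 147 = 12928 + 147 = 13075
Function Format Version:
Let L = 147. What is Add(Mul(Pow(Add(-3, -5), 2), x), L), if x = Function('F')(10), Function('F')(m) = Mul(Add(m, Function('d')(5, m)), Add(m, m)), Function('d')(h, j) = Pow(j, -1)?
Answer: 13075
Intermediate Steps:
Function('F')(m) = Mul(2, m, Add(m, Pow(m, -1))) (Function('F')(m) = Mul(Add(m, Pow(m, -1)), Add(m, m)) = Mul(Add(m, Pow(m, -1)), Mul(2, m)) = Mul(2, m, Add(m, Pow(m, -1))))
x = 202 (x = Add(2, Mul(2, Pow(10, 2))) = Add(2, Mul(2, 100)) = Add(2, 200) = 202)
Add(Mul(Pow(Add(-3, -5), 2), x), L) = Add(Mul(Pow(Add(-3, -5), 2), 202), 147) = Add(Mul(Pow(-8, 2), 202), 147) = Add(Mul(64, 202), 147) = Add(12928, 147) = 13075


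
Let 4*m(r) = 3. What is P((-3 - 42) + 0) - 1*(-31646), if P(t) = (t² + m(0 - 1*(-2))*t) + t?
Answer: 134369/4 ≈ 33592.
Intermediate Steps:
m(r) = ¾ (m(r) = (¼)*3 = ¾)
P(t) = t² + 7*t/4 (P(t) = (t² + 3*t/4) + t = t² + 7*t/4)
P((-3 - 42) + 0) - 1*(-31646) = ((-3 - 42) + 0)*(7 + 4*((-3 - 42) + 0))/4 - 1*(-31646) = (-45 + 0)*(7 + 4*(-45 + 0))/4 + 31646 = (¼)*(-45)*(7 + 4*(-45)) + 31646 = (¼)*(-45)*(7 - 180) + 31646 = (¼)*(-45)*(-173) + 31646 = 7785/4 + 31646 = 134369/4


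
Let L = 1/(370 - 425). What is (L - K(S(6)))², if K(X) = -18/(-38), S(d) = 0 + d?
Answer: 264196/1092025 ≈ 0.24193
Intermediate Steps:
L = -1/55 (L = 1/(-55) = -1/55 ≈ -0.018182)
S(d) = d
K(X) = 9/19 (K(X) = -18*(-1/38) = 9/19)
(L - K(S(6)))² = (-1/55 - 1*9/19)² = (-1/55 - 9/19)² = (-514/1045)² = 264196/1092025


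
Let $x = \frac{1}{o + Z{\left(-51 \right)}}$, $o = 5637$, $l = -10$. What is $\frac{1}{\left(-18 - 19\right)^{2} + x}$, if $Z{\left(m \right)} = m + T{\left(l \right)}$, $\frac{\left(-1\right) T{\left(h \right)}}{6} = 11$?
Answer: $\frac{5520}{7556881} \approx 0.00073046$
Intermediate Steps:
$T{\left(h \right)} = -66$ ($T{\left(h \right)} = \left(-6\right) 11 = -66$)
$Z{\left(m \right)} = -66 + m$ ($Z{\left(m \right)} = m - 66 = -66 + m$)
$x = \frac{1}{5520}$ ($x = \frac{1}{5637 - 117} = \frac{1}{5520} \approx 0.00018116$)
$\frac{1}{\left(-18 - 19\right)^{2} + x} = \frac{1}{\left(-18 - 19\right)^{2} + \frac{1}{5520}} = \frac{1}{\left(-37\right)^{2} + \frac{1}{5520}} = \frac{1}{1369 + \frac{1}{5520}} = \frac{1}{\frac{7556881}{5520}} = \frac{5520}{7556881}$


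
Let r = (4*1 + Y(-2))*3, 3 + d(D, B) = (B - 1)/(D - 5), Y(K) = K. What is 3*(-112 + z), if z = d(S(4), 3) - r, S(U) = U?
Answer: -369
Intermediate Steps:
d(D, B) = -3 + (-1 + B)/(-5 + D) (d(D, B) = -3 + (B - 1)/(D - 5) = -3 + (-1 + B)/(-5 + D))
r = 6 (r = (4*1 - 2)*3 = (4 - 2)*3 = 2*3 = 6)
z = -11 (z = (14 + 3 - 3*4)/(-5 + 4) - 1*6 = (14 + 3 - 12)/(-1) - 6 = -1*5 - 6 = -5 - 6 = -11)
3*(-112 + z) = 3*(-112 - 11) = 3*(-123) = -369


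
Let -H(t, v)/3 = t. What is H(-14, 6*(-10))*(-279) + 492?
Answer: -11226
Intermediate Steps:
H(t, v) = -3*t
H(-14, 6*(-10))*(-279) + 492 = -3*(-14)*(-279) + 492 = 42*(-279) + 492 = -11718 + 492 = -11226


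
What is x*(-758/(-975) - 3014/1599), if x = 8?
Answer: -354176/39975 ≈ -8.8599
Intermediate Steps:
x*(-758/(-975) - 3014/1599) = 8*(-758/(-975) - 3014/1599) = 8*(-758*(-1/975) - 3014*1/1599) = 8*(758/975 - 3014/1599) = 8*(-44272/39975) = -354176/39975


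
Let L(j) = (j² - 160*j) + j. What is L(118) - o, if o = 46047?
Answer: -50885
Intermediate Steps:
L(j) = j² - 159*j
L(118) - o = 118*(-159 + 118) - 1*46047 = 118*(-41) - 46047 = -4838 - 46047 = -50885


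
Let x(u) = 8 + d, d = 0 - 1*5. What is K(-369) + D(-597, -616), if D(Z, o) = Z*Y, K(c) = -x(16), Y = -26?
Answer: 15519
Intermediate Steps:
d = -5 (d = 0 - 5 = -5)
x(u) = 3 (x(u) = 8 - 5 = 3)
K(c) = -3 (K(c) = -1*3 = -3)
D(Z, o) = -26*Z (D(Z, o) = Z*(-26) = -26*Z)
K(-369) + D(-597, -616) = -3 - 26*(-597) = -3 + 15522 = 15519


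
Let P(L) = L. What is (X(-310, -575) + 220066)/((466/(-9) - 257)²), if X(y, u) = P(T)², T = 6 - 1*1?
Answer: 17827371/7722841 ≈ 2.3084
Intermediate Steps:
T = 5 (T = 6 - 1 = 5)
X(y, u) = 25 (X(y, u) = 5² = 25)
(X(-310, -575) + 220066)/((466/(-9) - 257)²) = (25 + 220066)/((466/(-9) - 257)²) = 220091/((466*(-⅑) - 257)²) = 220091/((-466/9 - 257)²) = 220091/((-2779/9)²) = 220091/(7722841/81) = 220091*(81/7722841) = 17827371/7722841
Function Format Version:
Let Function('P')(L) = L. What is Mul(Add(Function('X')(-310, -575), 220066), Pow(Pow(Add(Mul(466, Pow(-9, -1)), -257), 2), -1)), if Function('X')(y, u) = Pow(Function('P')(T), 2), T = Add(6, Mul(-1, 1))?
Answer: Rational(17827371, 7722841) ≈ 2.3084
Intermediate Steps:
T = 5 (T = Add(6, -1) = 5)
Function('X')(y, u) = 25 (Function('X')(y, u) = Pow(5, 2) = 25)
Mul(Add(Function('X')(-310, -575), 220066), Pow(Pow(Add(Mul(466, Pow(-9, -1)), -257), 2), -1)) = Mul(Add(25, 220066), Pow(Pow(Add(Mul(466, Pow(-9, -1)), -257), 2), -1)) = Mul(220091, Pow(Pow(Add(Mul(466, Rational(-1, 9)), -257), 2), -1)) = Mul(220091, Pow(Pow(Add(Rational(-466, 9), -257), 2), -1)) = Mul(220091, Pow(Pow(Rational(-2779, 9), 2), -1)) = Mul(220091, Pow(Rational(7722841, 81), -1)) = Mul(220091, Rational(81, 7722841)) = Rational(17827371, 7722841)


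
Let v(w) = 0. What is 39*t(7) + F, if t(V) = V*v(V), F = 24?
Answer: 24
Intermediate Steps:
t(V) = 0 (t(V) = V*0 = 0)
39*t(7) + F = 39*0 + 24 = 0 + 24 = 24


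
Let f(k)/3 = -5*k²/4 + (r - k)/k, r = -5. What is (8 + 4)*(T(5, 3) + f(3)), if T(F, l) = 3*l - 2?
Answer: -417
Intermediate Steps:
T(F, l) = -2 + 3*l
f(k) = -15*k²/4 + 3*(-5 - k)/k (f(k) = 3*(-5*k²/4 + (-5 - k)/k) = -15*k²/4 + 3*(-5 - k)/k)
(8 + 4)*(T(5, 3) + f(3)) = (8 + 4)*((-2 + 3*3) + (-3 - 15/3 - 15/4*3²)) = 12*((-2 + 9) + (-3 - 15*⅓ - 15/4*9)) = 12*(7 + (-3 - 5 - 135/4)) = 12*(7 - 167/4) = 12*(-139/4) = -417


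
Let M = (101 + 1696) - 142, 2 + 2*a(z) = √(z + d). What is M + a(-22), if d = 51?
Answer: 1654 + √29/2 ≈ 1656.7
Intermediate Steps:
a(z) = -1 + √(51 + z)/2 (a(z) = -1 + √(z + 51)/2 = -1 + √(51 + z)/2)
M = 1655 (M = 1797 - 142 = 1655)
M + a(-22) = 1655 + (-1 + √(51 - 22)/2) = 1655 + (-1 + √29/2) = 1654 + √29/2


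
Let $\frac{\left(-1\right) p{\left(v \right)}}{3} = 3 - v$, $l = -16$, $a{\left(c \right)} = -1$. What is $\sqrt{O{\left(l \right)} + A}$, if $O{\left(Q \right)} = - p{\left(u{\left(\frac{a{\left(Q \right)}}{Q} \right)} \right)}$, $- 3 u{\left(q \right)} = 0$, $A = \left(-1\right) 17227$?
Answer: $i \sqrt{17218} \approx 131.22 i$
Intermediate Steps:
$A = -17227$
$u{\left(q \right)} = 0$ ($u{\left(q \right)} = \left(- \frac{1}{3}\right) 0 = 0$)
$p{\left(v \right)} = -9 + 3 v$ ($p{\left(v \right)} = - 3 \left(3 - v\right) = -9 + 3 v$)
$O{\left(Q \right)} = 9$ ($O{\left(Q \right)} = - (-9 + 3 \cdot 0) = - (-9 + 0) = \left(-1\right) \left(-9\right) = 9$)
$\sqrt{O{\left(l \right)} + A} = \sqrt{9 - 17227} = \sqrt{-17218} = i \sqrt{17218}$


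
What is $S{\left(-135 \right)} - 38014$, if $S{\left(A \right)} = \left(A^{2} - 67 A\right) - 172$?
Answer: $-10916$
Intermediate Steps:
$S{\left(A \right)} = -172 + A^{2} - 67 A$
$S{\left(-135 \right)} - 38014 = \left(-172 + \left(-135\right)^{2} - -9045\right) - 38014 = \left(-172 + 18225 + 9045\right) - 38014 = 27098 - 38014 = -10916$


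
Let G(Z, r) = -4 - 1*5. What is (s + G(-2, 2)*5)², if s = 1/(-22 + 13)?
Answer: 164836/81 ≈ 2035.0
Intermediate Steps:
s = -⅑ (s = 1/(-9) = -⅑ ≈ -0.11111)
G(Z, r) = -9 (G(Z, r) = -4 - 5 = -9)
(s + G(-2, 2)*5)² = (-⅑ - 9*5)² = (-⅑ - 45)² = (-406/9)² = 164836/81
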